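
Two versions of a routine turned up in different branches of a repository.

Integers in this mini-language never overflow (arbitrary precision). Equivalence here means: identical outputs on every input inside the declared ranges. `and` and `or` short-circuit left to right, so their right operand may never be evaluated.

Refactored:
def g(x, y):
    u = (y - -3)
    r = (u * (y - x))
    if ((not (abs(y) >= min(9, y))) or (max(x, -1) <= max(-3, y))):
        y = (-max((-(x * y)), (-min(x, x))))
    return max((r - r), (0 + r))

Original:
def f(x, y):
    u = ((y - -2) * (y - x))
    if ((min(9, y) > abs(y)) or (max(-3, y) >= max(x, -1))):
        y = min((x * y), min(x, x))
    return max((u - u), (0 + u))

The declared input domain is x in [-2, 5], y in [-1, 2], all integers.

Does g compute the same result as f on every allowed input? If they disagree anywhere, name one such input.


Run the pair on x=-2, y=-1.
f: u becomes 1; next ((min(9, y) > abs(y)) or (max(-3, y) >= max(x, -1))) evaluates to true; next y becomes -2; next final value 1
g: u becomes 2; next r becomes 2; next ((not (abs(y) >= min(9, y))) or (max(x, -1) <= max(-3, y))) evaluates to true; next y becomes -2; next final value 2
1 and 2 differ, so these are not the same function on this domain.
verdict: not equivalent; witness: x=-2, y=-1


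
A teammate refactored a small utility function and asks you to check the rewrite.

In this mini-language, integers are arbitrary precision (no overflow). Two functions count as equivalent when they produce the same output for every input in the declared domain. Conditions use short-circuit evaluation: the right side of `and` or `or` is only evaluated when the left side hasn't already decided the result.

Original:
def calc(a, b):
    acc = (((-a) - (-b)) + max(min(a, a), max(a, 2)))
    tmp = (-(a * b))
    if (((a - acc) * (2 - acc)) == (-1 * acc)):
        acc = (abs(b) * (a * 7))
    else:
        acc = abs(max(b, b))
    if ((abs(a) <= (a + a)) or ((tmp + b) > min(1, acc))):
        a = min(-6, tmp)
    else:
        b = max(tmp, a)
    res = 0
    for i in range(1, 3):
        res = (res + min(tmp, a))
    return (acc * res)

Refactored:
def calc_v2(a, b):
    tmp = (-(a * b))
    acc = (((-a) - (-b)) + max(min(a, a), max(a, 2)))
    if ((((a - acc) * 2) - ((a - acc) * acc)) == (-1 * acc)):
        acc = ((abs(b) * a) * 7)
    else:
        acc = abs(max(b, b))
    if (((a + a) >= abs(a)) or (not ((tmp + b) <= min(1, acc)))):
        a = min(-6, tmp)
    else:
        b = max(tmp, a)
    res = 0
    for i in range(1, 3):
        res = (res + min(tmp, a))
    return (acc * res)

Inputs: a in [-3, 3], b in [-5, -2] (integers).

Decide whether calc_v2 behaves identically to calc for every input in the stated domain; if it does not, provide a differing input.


This is a faithful refactor — arithmetic usage differs; also boolean connective usage differs; also comparison usage differs, but the computed results match everywhere.
One worked example (a=3, b=-2) — calc: acc becomes -2; next tmp becomes 6; next (((a - acc) * (2 - acc)) == (-1 * acc)) evaluates to false; next acc becomes 2; next ((abs(a) <= (a + a)) or ((tmp + b) > min(1, acc))) evaluates to true; next a becomes -6; next res becomes 0; next at i=1:; next res becomes -6; next at i=2:; next res becomes -12; next final value -24; calc_v2: tmp becomes 6; next acc becomes -2; next ((((a - acc) * 2) - ((a - acc) * acc)) == (-1 * acc)) evaluates to false; next acc becomes 2; next (((a + a) >= abs(a)) or (not ((tmp + b) <= min(1, acc)))) evaluates to true; next a becomes -6; next res becomes 0; next at i=1:; next res becomes -6; next at i=2:; next res becomes -12; next final value -24; agreement on -24.
Every one of the 28 inputs gives matching results.
verdict: equivalent


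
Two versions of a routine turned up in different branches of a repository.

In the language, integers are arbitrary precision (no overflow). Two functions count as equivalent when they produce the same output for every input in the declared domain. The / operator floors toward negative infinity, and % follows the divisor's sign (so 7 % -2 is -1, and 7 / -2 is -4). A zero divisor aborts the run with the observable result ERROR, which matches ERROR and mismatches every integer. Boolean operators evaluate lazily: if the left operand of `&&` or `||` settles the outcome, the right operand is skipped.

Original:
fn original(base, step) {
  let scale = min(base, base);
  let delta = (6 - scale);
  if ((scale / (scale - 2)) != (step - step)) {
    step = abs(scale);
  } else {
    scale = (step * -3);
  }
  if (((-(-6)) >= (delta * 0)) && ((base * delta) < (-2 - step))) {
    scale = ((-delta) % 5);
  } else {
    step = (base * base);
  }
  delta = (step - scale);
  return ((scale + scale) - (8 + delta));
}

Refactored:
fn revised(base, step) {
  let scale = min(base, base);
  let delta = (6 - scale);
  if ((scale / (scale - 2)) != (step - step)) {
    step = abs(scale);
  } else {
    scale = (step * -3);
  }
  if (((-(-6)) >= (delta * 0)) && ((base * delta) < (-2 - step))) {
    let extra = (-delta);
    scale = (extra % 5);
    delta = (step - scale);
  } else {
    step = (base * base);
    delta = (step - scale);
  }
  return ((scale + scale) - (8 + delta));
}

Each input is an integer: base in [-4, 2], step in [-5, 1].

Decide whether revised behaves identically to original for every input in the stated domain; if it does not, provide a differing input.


Although local variable names differ; statement counts differ; arithmetic usage differs, 49/49 inputs agree.
verdict: equivalent


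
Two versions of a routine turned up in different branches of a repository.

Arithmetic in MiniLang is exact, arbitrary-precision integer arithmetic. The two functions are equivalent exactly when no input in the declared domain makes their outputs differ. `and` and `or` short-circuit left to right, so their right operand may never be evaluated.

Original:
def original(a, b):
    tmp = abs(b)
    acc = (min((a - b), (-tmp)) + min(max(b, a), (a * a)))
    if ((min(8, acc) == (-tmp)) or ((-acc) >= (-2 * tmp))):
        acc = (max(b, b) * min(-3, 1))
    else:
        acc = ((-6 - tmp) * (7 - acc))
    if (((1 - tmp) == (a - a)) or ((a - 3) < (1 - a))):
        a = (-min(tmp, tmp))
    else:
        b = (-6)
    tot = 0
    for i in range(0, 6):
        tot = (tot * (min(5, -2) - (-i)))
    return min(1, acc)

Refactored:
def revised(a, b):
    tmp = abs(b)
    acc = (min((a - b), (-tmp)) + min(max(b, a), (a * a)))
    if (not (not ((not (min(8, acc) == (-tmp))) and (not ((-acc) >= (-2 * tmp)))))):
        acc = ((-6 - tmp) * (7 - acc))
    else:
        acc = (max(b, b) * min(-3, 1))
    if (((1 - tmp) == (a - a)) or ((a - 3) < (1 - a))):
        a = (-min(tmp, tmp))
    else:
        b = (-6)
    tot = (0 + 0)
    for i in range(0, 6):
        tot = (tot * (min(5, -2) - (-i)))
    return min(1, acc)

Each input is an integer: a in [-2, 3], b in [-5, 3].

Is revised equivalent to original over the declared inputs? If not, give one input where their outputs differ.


Comparing the listings, the differences include: constant usage differs; boolean connective usage differs; arithmetic usage differs.
As a probe, take a=1, b=1: original runs tmp := 1 | acc := 0 | ((min(8, acc) == (-tmp)) or ((-acc) >= (-2 * tmp))): true | acc := -3 | (((1 - tmp) == (a - a)) or ((a - 3) < (1 - a))): true | a := -1 | tot := 0 | iter i=0: | tot := 0 | iter i=1: | tot := 0 | iter i=2: | tot := 0 | iter i=3: | tot := 0 | iter i=4: | tot := 0 | iter i=5: | tot := 0 | result -3; revised runs tmp := 1 | acc := 0 | (not (not ((not (min(8, acc) == (-tmp))) and (not ((-acc) >= (-2 * tmp)))))): false | acc := -3 | (((1 - tmp) == (a - a)) or ((a - 3) < (1 - a))): true | a := -1 | tot := 0 | iter i=0: | tot := 0 | iter i=1: | tot := 0 | iter i=2: | tot := 0 | iter i=3: | tot := 0 | iter i=4: | tot := 0 | iter i=5: | tot := 0 | result -3; both end at -3.
Sweeping the whole domain (54 inputs) finds no disagreement.
verdict: equivalent


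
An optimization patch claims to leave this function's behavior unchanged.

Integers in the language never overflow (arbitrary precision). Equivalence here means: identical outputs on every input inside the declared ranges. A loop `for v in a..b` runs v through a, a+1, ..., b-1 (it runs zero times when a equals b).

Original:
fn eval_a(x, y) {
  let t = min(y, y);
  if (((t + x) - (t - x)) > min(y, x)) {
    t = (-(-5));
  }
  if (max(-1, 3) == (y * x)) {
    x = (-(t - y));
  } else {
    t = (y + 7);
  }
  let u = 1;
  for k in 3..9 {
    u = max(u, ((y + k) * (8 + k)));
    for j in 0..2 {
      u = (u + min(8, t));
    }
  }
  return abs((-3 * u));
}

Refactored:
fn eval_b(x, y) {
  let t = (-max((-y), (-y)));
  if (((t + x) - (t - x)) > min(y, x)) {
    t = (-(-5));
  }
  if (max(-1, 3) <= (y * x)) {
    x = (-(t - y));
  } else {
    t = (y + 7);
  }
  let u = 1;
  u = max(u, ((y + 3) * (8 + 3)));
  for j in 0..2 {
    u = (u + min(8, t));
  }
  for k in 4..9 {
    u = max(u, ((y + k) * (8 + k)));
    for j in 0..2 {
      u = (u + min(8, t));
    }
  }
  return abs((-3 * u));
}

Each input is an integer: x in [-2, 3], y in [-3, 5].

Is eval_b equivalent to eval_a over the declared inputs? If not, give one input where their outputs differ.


Take x=-2, y=-3.
eval_a: t becomes -3; next (((t + x) - (t - x)) > min(y, x)) evaluates to false; next (max(-1, 3) == (y * x)) evaluates to false; next t becomes 4; next u becomes 1; next at k=3:; next u becomes 1; next at j=0:; next u becomes 5; next at j=1:; next u becomes 9; next at k=4:; next u becomes 12; next at j=0:; next u becomes 16; next at j=1:; next u becomes 20; next at k=5:; next u becomes 26; next at j=0:; next u becomes 30; next at j=1:; next u becomes 34; next at k=6:; next u becomes 42; next at j=0:; next u becomes 46; next at j=1:; next u becomes 50; next at k=7:; next u becomes 60; next at j=0:; next u becomes 64; next at j=1:; next u becomes 68; next at k=8:; next u becomes 80; next at j=0:; next u becomes 84; next at j=1:; next u becomes 88; next final value 264
eval_b: t becomes -3; next (((t + x) - (t - x)) > min(y, x)) evaluates to false; next (max(-1, 3) <= (y * x)) evaluates to true; next x becomes 0; next u becomes 1; next u becomes 1; next at j=0:; next u becomes -2; next at j=1:; next u becomes -5; next at k=4:; next u becomes 12; next at j=0:; next u becomes 9; next at j=1:; next u becomes 6; next at k=5:; next u becomes 26; next at j=0:; next u becomes 23; next at j=1:; next u becomes 20; next at k=6:; next u becomes 42; next at j=0:; next u becomes 39; next at j=1:; next u becomes 36; next at k=7:; next u becomes 60; next at j=0:; next u becomes 57; next at j=1:; next u becomes 54; next at k=8:; next u becomes 80; next at j=0:; next u becomes 77; next at j=1:; next u becomes 74; next final value 222
264 and 222 differ, so these are not the same function on this domain.
verdict: not equivalent; witness: x=-2, y=-3


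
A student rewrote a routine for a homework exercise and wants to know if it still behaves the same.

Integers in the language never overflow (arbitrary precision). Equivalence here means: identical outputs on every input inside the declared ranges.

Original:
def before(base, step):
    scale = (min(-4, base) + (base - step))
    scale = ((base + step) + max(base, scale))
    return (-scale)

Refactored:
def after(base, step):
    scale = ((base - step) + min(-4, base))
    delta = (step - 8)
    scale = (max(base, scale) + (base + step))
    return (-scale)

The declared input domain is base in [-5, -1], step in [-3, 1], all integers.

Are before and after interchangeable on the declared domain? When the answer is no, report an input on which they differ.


Side by side, the visible changes include: arithmetic usage differs, statement counts differ, constant usage differs, local variable names differ.
One worked example (base=-2, step=-2) — before: scale=-4, then scale=-6, then returns 6; after: scale=-4, then delta=-10, then scale=-6, then returns 6; agreement on 6.
Across all 25 domain points the two functions coincide.
verdict: equivalent


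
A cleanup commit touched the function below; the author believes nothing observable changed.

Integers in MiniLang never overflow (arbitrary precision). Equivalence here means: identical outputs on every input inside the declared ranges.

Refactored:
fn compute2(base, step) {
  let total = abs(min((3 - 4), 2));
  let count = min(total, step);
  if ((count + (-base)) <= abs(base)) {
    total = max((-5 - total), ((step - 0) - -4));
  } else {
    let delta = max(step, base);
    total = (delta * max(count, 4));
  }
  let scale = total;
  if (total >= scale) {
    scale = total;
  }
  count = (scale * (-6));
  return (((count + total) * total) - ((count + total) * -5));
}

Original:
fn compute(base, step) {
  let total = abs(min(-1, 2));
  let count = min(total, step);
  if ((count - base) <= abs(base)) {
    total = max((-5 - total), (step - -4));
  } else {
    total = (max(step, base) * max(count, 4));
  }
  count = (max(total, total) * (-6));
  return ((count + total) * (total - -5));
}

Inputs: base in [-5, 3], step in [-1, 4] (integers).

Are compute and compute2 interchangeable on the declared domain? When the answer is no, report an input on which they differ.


Equivalent. One difference looks behavioral, but it never changes the outcome for any declared input.
An exhaustive pass over the 54 declared inputs shows identical outputs.
As a probe, take base=2, step=1: compute runs total becomes 1; next count becomes 1; next ((count - base) <= abs(base)) evaluates to true; next total becomes 5; next count becomes -30; next final value -250; compute2 runs total becomes 1; next count becomes 1; next ((count + (-base)) <= abs(base)) evaluates to true; next total becomes 5; next scale becomes 5; next (total >= scale) evaluates to true; next scale becomes 5; next count becomes -30; next final value -250; both end at -250.
verdict: equivalent


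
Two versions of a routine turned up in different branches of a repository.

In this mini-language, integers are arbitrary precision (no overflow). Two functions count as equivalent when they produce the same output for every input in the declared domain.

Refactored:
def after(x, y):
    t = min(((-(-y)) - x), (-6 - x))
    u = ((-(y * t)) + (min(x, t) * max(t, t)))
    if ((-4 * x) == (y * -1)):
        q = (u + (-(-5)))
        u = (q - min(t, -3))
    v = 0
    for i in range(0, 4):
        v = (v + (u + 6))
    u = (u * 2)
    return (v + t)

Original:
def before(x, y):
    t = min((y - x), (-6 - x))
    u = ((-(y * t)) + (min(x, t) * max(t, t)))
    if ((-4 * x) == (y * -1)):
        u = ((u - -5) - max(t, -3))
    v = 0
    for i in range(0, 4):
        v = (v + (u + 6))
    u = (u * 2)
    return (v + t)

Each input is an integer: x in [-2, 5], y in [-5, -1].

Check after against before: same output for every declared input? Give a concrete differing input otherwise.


On input x=-1, y=-4, before returns 71 while after returns 79.
verdict: not equivalent; witness: x=-1, y=-4


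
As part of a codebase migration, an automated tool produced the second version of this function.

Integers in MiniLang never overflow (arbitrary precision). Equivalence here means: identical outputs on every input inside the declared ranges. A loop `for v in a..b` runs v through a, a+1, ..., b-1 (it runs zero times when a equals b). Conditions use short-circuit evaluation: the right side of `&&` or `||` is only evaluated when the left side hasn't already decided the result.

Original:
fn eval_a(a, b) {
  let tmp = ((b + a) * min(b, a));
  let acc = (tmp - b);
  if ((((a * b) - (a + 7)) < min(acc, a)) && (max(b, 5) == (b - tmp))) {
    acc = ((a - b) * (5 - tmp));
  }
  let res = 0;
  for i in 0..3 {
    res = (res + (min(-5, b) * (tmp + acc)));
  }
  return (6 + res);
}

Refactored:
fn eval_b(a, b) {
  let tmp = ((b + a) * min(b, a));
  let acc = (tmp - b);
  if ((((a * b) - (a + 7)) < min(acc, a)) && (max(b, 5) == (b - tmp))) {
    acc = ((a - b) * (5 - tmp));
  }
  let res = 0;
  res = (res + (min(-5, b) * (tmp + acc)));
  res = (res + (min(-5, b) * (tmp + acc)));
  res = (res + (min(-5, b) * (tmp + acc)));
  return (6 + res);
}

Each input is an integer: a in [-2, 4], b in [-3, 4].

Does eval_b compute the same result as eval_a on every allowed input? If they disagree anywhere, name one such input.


Behavior is preserved: although constant usage differs, and loop structure differs, and statement counts differ, and arithmetic usage differs, and min/max/abs usage differs, and local variable names differ, the outputs never diverge.
Spot check at a=1, b=0 — eval_a: tmp becomes 0; next acc becomes 0; next ((((a * b) - (a + 7)) < min(acc, a)) && (max(b, 5) == (b - tmp))) evaluates to false; next res becomes 0; next at i=0:; next res becomes 0; next at i=1:; next res becomes 0; next at i=2:; next res becomes 0; next final value 6. eval_b: tmp becomes 0; next acc becomes 0; next ((((a * b) - (a + 7)) < min(acc, a)) && (max(b, 5) == (b - tmp))) evaluates to false; next res becomes 0; next res becomes 0; next res becomes 0; next res becomes 0; next final value 6. Both give 6.
Checked all 56 inputs in the declared domain: the outputs agree on every one.
verdict: equivalent


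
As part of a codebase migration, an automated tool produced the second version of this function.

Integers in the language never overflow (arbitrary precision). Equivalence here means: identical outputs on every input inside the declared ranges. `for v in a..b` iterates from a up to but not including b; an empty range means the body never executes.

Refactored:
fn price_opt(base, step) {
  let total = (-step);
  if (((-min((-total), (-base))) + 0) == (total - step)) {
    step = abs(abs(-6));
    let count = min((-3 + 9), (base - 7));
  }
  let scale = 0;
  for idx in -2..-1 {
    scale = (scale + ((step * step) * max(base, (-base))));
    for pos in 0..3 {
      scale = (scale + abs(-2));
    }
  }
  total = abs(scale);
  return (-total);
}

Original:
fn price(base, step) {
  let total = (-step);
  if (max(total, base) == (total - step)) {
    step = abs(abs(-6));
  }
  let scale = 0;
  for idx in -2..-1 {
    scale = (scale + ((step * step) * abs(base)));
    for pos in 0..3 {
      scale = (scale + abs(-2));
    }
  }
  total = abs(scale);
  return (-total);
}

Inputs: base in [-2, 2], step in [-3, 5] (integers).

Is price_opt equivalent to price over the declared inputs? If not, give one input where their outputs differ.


Equivalent — the differences include min/max/abs usage differs, and constant usage differs, and local variable names differ, and arithmetic usage differs, and statement counts differ, yet no declared input distinguishes the two.
One worked example (base=2, step=4) — price: total=-4, then (max(total, base) == (total - step)) is false, then scale=0, then (idx=-2), then scale=32, then (pos=0), then scale=34, then (pos=1), then scale=36, then (pos=2), then scale=38, then total=38, then returns -38; price_opt: total=-4, then (((-min((-total), (-base))) + 0) == (total - step)) is false, then scale=0, then (idx=-2), then scale=32, then (pos=0), then scale=34, then (pos=1), then scale=36, then (pos=2), then scale=38, then total=38, then returns -38; agreement on -38.
Every one of the 45 inputs gives matching results.
verdict: equivalent


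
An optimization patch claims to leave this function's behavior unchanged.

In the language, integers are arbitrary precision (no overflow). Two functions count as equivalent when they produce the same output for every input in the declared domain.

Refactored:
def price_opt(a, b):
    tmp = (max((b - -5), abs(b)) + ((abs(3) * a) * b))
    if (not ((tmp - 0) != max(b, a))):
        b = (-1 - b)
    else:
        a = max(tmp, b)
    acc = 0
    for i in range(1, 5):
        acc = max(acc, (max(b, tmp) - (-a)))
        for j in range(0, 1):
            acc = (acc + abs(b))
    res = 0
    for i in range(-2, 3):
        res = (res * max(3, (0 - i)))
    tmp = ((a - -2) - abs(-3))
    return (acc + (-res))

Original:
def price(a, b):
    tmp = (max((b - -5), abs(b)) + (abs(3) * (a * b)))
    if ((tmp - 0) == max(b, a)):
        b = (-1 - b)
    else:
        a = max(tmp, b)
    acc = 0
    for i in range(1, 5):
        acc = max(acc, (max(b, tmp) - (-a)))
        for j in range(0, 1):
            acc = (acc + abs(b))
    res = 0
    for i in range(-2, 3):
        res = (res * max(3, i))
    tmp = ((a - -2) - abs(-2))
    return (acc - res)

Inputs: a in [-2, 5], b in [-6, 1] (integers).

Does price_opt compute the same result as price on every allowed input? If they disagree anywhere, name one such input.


Equivalent. Although `-2` became `-3`, no input in the stated domain can expose it.
Across all 64 domain points the two functions coincide.
Spot check at a=1, b=-1 — price: tmp = 1; ((tmp - 0) == max(b, a)) -> true; b = 0; acc = 0; [i=1]; acc = 2; [j=0]; acc = 2; [i=2]; acc = 2; [j=0]; acc = 2; [i=3]; acc = 2; [j=0]; acc = 2; [i=4]; acc = 2; [j=0]; acc = 2; res = 0; [i=-2]; res = 0; [i=-1]; res = 0; [i=0]; res = 0; [i=1]; res = 0; [i=2]; res = 0; tmp = 1; return 2. price_opt: tmp = 1; (not ((tmp - 0) != max(b, a))) -> true; b = 0; acc = 0; [i=1]; acc = 2; [j=0]; acc = 2; [i=2]; acc = 2; [j=0]; acc = 2; [i=3]; acc = 2; [j=0]; acc = 2; [i=4]; acc = 2; [j=0]; acc = 2; res = 0; [i=-2]; res = 0; [i=-1]; res = 0; [i=0]; res = 0; [i=1]; res = 0; [i=2]; res = 0; tmp = 0; return 2. Both give 2.
verdict: equivalent


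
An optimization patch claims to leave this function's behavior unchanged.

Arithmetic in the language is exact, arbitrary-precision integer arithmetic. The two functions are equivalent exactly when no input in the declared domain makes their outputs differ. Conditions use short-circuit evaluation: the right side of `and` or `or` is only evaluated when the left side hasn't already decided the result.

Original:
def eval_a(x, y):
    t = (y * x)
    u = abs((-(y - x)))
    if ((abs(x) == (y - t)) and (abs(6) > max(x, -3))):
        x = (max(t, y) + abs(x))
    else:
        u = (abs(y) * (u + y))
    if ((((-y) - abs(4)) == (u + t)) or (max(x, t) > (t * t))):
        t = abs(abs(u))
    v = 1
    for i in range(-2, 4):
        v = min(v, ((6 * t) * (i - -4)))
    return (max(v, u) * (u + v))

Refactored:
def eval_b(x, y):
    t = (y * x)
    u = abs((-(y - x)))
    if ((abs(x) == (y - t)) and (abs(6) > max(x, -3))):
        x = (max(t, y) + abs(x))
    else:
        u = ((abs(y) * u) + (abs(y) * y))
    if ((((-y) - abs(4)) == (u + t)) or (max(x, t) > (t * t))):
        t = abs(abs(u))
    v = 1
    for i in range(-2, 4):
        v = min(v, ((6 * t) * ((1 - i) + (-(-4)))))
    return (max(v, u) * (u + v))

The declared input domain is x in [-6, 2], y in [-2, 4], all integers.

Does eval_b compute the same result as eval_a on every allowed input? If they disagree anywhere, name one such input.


Comparing the listings, the differences include: arithmetic usage differs; min/max/abs usage differs; constant usage differs.
As a probe, take x=-4, y=-1: eval_a runs t becomes 4; next u becomes 3; next ((abs(x) == (y - t)) and (abs(6) > max(x, -3))) evaluates to false; next u becomes 2; next ((((-y) - abs(4)) == (u + t)) or (max(x, t) > (t * t))) evaluates to false; next v becomes 1; next at i=-2:; next v becomes 1; next at i=-1:; next v becomes 1; next at i=0:; next v becomes 1; next at i=1:; next v becomes 1; next at i=2:; next v becomes 1; next at i=3:; next v becomes 1; next final value 6; eval_b runs t becomes 4; next u becomes 3; next ((abs(x) == (y - t)) and (abs(6) > max(x, -3))) evaluates to false; next u becomes 2; next ((((-y) - abs(4)) == (u + t)) or (max(x, t) > (t * t))) evaluates to false; next v becomes 1; next at i=-2:; next v becomes 1; next at i=-1:; next v becomes 1; next at i=0:; next v becomes 1; next at i=1:; next v becomes 1; next at i=2:; next v becomes 1; next at i=3:; next v becomes 1; next final value 6; both end at 6.
Checked all 63 inputs in the declared domain: the outputs agree on every one.
verdict: equivalent


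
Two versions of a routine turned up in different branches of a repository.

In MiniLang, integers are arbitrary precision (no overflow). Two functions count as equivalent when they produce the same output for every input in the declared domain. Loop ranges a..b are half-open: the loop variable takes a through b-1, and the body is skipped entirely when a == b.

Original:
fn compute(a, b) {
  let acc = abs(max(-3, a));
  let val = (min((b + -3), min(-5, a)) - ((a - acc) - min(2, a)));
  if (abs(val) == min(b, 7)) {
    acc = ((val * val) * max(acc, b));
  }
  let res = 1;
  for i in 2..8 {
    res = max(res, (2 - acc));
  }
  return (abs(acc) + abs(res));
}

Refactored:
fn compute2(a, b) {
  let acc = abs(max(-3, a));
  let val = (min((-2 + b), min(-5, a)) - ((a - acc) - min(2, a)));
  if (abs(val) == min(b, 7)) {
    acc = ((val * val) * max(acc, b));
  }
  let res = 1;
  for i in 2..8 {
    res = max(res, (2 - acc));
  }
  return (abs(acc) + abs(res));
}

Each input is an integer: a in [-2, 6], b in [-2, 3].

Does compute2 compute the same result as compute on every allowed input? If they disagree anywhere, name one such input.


The suspicious edit (`-3` became `-2`) never changes the result for any input inside the declared domain; all 54 inputs agree.
verdict: equivalent


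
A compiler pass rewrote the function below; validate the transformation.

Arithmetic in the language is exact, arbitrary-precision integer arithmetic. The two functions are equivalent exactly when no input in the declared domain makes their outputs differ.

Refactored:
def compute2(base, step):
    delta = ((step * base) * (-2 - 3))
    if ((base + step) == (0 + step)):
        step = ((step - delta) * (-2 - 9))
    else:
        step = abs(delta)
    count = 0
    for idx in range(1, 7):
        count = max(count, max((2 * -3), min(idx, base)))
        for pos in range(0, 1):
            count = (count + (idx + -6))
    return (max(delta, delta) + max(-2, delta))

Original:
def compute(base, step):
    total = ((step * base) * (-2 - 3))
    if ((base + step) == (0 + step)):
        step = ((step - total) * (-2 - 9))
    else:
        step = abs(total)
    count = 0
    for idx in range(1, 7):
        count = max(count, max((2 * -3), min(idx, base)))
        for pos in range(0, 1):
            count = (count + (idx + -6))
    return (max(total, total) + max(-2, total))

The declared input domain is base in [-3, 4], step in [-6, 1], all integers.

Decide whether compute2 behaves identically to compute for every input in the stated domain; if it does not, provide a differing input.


The two versions differ — the changes include local variable names differ.
Tracing base=3, step=-4: compute: total = 60; ((base + step) == (0 + step)) -> false; step = 60; count = 0; [idx=1]; count = 1; [pos=0]; count = -4; [idx=2]; count = 2; [pos=0]; count = -2; [idx=3]; count = 3; [pos=0]; count = 0; [idx=4]; count = 3; [pos=0]; count = 1; [idx=5]; count = 3; [pos=0]; count = 2; [idx=6]; count = 3; [pos=0]; count = 3; return 120 | compute2: delta = 60; ((base + step) == (0 + step)) -> false; step = 60; count = 0; [idx=1]; count = 1; [pos=0]; count = -4; [idx=2]; count = 2; [pos=0]; count = -2; [idx=3]; count = 3; [pos=0]; count = 0; [idx=4]; count = 3; [pos=0]; count = 1; [idx=5]; count = 3; [pos=0]; count = 2; [idx=6]; count = 3; [pos=0]; count = 3; return 120 — matching result 120.
An exhaustive pass over the 64 declared inputs shows identical outputs.
verdict: equivalent


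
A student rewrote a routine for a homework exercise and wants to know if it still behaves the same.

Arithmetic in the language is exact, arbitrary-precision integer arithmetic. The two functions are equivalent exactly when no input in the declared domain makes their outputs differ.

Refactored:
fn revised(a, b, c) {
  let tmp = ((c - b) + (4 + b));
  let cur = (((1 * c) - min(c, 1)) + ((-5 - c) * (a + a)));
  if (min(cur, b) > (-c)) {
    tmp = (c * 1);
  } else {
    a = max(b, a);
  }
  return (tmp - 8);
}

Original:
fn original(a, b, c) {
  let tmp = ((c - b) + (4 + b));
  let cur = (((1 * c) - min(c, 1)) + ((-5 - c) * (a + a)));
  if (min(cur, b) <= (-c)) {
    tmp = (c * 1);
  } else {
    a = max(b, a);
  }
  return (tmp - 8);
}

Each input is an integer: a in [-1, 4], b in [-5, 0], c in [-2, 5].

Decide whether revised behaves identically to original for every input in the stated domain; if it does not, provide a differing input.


Evaluate both at a=-1, b=-5, c=-2.
original: tmp=2, then cur=6, then (min(cur, b) <= (-c)) is true, then tmp=-2, then returns -10
revised: tmp=2, then cur=6, then (min(cur, b) > (-c)) is false, then a=-1, then returns -6
-10 and -6 differ, so these are not the same function on this domain.
verdict: not equivalent; witness: a=-1, b=-5, c=-2


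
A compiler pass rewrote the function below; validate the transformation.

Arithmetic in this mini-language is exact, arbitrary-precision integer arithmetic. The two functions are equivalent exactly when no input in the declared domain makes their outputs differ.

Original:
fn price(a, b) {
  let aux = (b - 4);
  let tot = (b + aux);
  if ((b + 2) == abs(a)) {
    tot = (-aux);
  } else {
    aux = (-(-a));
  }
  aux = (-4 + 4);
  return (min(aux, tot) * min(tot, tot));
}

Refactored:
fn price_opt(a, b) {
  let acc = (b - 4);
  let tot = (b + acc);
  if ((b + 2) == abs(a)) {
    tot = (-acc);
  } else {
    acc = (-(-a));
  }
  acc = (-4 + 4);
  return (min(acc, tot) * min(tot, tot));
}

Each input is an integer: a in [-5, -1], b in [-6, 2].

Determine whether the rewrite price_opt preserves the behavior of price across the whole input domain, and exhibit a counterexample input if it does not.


Although local variable names differ, 45/45 inputs agree.
verdict: equivalent


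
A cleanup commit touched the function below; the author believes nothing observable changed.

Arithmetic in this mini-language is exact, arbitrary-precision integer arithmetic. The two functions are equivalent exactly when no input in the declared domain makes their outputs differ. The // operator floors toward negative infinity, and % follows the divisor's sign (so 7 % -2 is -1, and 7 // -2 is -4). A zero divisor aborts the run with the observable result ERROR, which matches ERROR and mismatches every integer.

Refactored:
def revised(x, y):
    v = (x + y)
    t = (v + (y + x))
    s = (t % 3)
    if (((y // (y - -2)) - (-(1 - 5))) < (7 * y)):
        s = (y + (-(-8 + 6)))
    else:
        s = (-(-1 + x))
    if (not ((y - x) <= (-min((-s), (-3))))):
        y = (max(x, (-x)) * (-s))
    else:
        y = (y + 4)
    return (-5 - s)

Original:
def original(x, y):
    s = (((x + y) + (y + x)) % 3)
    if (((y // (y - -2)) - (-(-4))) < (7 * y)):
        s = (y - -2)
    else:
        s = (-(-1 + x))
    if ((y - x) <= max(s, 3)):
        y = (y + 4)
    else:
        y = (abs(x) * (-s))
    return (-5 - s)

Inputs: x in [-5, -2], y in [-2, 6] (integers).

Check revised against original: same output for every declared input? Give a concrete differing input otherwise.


Differences: local variable names differ; boolean connective usage differs; constant usage differs; arithmetic usage differs; min/max/abs usage differs; statement counts differ — yet all 36 inputs agree.
verdict: equivalent


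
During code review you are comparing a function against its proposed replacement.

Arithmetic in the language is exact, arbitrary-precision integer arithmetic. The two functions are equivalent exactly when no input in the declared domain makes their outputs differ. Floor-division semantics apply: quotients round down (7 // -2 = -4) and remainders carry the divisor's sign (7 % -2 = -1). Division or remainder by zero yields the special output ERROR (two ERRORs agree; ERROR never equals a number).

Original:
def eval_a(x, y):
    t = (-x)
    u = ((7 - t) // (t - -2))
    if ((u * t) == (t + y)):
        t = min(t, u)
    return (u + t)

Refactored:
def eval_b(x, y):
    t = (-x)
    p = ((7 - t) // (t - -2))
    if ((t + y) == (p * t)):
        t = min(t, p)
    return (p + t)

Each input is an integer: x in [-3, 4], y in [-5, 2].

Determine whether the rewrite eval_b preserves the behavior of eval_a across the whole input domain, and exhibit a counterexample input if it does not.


Behavior is preserved: although local variable names differ, the outputs never diverge.
Spot check at x=2, y=-4 — eval_a: t = -2; division by zero -> ERROR. eval_b: t = -2; division by zero -> ERROR. Both give ERROR.
An exhaustive pass over the 64 declared inputs shows identical outputs.
verdict: equivalent


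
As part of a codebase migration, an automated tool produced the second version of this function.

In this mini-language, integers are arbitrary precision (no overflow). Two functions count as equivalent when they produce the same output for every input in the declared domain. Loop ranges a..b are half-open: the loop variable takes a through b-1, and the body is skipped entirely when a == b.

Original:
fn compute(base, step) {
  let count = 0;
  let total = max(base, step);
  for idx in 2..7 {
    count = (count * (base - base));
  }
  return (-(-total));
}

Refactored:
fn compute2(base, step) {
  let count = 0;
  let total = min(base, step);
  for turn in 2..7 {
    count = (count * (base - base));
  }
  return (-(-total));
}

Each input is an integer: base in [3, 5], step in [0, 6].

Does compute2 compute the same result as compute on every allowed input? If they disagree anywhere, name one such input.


Take base=3, step=0.
compute: count=0, then total=3, then (idx=2), then count=0, then (idx=3), then count=0, then (idx=4), then count=0, then (idx=5), then count=0, then (idx=6), then count=0, then returns 3
compute2: count=0, then total=0, then (turn=2), then count=0, then (turn=3), then count=0, then (turn=4), then count=0, then (turn=5), then count=0, then (turn=6), then count=0, then returns 0
3 and 0 differ, so these are not the same function on this domain.
verdict: not equivalent; witness: base=3, step=0


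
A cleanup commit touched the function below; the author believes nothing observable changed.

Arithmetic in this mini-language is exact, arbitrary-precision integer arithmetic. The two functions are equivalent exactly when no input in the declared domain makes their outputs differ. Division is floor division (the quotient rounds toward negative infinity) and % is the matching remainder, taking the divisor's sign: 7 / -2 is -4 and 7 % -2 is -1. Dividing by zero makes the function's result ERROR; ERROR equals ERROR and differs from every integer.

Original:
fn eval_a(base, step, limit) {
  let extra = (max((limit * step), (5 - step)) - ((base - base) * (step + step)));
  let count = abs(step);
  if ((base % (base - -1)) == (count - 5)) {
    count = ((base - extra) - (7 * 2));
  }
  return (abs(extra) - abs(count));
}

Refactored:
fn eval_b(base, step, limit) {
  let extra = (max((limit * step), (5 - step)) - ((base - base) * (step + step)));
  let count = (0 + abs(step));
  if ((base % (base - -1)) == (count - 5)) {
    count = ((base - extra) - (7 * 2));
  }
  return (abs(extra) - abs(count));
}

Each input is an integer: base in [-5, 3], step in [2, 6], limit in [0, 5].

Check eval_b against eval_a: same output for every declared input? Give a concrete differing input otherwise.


Differences: arithmetic usage differs, plus constant usage differs — yet all 270 inputs agree.
verdict: equivalent


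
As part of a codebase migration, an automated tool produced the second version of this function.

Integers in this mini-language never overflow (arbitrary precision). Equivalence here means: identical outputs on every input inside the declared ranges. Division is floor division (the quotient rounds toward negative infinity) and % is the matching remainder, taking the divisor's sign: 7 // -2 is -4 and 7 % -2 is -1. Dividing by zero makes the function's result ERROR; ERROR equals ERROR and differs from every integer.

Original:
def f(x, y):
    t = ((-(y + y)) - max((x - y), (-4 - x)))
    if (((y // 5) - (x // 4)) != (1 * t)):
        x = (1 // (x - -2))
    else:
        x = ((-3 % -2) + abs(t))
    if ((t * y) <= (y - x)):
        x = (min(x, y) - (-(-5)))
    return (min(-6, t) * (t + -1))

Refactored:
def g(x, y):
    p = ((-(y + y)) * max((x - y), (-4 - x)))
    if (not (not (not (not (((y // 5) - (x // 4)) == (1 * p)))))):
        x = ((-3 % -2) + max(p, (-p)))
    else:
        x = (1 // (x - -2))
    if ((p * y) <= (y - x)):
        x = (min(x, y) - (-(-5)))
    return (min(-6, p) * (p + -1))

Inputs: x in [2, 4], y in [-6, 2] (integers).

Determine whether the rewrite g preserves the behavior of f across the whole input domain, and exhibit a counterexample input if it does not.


Evaluate both at x=2, y=-6.
f: t=4, then (((y // 5) - (x // 4)) != (1 * t)) is true, then x=0, then ((t * y) <= (y - x)) is true, then x=-11, then returns -18
g: p=96, then (not (not (not (not (((y // 5) - (x // 4)) == (1 * p)))))) is false, then x=0, then ((p * y) <= (y - x)) is true, then x=-11, then returns -570
-18 != -570, so the rewrite changes behavior.
verdict: not equivalent; witness: x=2, y=-6


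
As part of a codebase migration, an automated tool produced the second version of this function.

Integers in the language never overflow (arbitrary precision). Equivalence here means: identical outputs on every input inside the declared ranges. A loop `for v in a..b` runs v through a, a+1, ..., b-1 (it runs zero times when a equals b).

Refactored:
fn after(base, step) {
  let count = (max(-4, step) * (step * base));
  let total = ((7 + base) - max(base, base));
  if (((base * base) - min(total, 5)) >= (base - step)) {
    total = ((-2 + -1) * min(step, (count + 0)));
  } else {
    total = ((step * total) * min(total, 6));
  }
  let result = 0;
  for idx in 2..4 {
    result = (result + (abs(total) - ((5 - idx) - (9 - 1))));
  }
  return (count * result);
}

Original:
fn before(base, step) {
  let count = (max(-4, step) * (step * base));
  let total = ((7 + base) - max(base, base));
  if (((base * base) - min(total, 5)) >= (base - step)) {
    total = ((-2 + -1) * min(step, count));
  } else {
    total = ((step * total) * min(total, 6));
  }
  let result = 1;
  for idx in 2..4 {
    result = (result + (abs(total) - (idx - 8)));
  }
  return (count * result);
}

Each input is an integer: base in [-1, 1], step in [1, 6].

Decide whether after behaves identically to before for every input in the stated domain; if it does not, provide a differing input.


On input base=-1, step=1, before returns -96 while after returns -95.
verdict: not equivalent; witness: base=-1, step=1


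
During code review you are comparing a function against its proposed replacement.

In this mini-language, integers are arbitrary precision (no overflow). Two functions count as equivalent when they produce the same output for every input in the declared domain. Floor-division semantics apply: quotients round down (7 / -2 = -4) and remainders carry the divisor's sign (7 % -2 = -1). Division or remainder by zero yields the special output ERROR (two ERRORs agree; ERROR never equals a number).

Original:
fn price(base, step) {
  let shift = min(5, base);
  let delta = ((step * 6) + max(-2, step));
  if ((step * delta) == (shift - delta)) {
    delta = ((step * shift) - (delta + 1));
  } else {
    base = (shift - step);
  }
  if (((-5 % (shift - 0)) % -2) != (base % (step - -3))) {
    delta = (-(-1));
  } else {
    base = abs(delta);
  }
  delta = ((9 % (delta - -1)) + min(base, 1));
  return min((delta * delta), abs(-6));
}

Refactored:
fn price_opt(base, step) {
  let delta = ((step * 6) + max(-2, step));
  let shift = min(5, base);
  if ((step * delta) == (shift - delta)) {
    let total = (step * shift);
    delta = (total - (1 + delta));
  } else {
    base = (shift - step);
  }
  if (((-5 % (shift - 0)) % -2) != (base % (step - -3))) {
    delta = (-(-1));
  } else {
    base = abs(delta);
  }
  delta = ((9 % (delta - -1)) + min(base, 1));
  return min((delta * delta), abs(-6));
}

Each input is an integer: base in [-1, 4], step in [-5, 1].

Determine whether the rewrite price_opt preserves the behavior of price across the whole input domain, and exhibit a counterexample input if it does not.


The two are interchangeable: statement counts differ, plus local variable names differ, and every declared input agrees.
Tracing base=0, step=-2: price: shift becomes 0; next delta becomes -14; next ((step * delta) == (shift - delta)) evaluates to false; next base becomes 2; next hits division by zero so the output is ERROR | price_opt: delta becomes -14; next shift becomes 0; next ((step * delta) == (shift - delta)) evaluates to false; next base becomes 2; next hits division by zero so the output is ERROR — matching result ERROR.
Every one of the 42 inputs gives matching results.
verdict: equivalent
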